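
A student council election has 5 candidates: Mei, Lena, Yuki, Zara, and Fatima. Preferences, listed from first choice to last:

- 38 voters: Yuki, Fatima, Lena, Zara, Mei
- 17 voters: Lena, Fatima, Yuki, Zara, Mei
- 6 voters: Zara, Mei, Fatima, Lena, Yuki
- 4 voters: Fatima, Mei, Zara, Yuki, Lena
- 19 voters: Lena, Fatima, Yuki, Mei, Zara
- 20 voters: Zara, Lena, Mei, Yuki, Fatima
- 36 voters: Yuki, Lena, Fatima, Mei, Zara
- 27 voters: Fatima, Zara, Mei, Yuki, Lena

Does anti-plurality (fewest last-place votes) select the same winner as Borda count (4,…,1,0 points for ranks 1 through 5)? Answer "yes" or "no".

Anti-plurality — last-place votes: Mei 55, Lena 31, Yuki 6, Zara 55, Fatima 20. Winner: Yuki.
Borda — scores: Mei 179, Lena 394, Yuki 419, Zara 248, Fatima 430. Winner: Fatima.
The two methods disagree.

no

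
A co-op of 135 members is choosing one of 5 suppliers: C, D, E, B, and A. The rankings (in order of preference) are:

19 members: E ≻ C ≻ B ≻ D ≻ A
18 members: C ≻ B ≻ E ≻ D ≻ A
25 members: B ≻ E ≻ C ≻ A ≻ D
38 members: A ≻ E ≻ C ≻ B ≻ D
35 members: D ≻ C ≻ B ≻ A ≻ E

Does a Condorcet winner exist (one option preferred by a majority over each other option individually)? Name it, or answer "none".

none

Checking pairwise contests:
E beats C 82–53.
C beats D 100–35.
B beats E 78–57.
C beats B 110–25.
C beats A 97–38.
Every option loses at least one head-to-head, so there is no Condorcet winner.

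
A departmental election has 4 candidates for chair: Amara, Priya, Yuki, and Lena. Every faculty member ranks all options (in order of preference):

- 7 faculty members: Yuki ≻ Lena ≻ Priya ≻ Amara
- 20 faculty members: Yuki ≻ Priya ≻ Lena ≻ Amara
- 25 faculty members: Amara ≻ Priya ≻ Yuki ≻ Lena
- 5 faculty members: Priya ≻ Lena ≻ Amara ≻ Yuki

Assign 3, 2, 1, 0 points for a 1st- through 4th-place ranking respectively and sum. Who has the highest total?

Amara: 7·0 + 20·0 + 25·3 + 5·1 = 80
Priya: 7·1 + 20·2 + 25·2 + 5·3 = 112
Yuki: 7·3 + 20·3 + 25·1 + 5·0 = 106
Lena: 7·2 + 20·1 + 25·0 + 5·2 = 44
Priya has the highest Borda score (112).

Priya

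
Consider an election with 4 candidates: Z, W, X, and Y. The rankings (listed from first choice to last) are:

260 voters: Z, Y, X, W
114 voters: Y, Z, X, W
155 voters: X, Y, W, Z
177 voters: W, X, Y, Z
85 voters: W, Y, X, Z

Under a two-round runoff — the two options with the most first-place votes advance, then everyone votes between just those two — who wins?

Round 1 first-place votes: Z 260, W 262, X 155, Y 114.
W and Z advance.
Runoff: W is preferred to Z by 417 voters; Z by 374.
W wins the runoff.

W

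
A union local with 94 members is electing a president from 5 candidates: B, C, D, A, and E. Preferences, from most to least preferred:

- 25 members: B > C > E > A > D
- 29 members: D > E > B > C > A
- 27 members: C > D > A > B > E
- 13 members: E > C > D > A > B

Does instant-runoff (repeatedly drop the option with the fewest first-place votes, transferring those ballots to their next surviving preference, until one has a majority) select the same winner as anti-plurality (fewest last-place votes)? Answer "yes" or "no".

yes

Instant-runoff — R1 B 25, C 27, D 29, A 0, E 13 (A out); R2 B 25, C 27, D 29, E 13 (E out); R3 B 25, C 40, D 29 (B out); R4 C 65, D 29 (C winner). Winner: C.
Anti-plurality — last-place votes: B 13, C 0, D 25, A 29, E 27. Winner: C.
The two methods agree.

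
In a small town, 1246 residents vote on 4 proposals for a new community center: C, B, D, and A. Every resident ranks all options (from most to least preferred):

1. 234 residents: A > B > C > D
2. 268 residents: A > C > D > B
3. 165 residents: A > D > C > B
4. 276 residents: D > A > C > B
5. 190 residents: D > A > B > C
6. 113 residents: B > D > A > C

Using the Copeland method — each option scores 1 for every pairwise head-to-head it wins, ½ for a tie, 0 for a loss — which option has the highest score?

A

C: beats B; loses to D and A → score 1.
B: loses to C, D, and A → score 0.
D: beats C and B; loses to A → score 2.
A: beats C, B, and D → score 3.
A has the best pairwise record.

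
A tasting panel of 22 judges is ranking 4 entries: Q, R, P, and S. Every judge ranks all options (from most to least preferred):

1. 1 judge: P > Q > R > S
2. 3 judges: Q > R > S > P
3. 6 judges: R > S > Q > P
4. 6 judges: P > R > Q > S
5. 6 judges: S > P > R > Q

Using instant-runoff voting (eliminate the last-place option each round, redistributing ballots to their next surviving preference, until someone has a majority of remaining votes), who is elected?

P

Round 1: Q 3, R 6, P 7, S 6. Eliminate Q.
Round 2: R 9, P 7, S 6. Eliminate S.
Round 3: R 9, P 13. P has a majority.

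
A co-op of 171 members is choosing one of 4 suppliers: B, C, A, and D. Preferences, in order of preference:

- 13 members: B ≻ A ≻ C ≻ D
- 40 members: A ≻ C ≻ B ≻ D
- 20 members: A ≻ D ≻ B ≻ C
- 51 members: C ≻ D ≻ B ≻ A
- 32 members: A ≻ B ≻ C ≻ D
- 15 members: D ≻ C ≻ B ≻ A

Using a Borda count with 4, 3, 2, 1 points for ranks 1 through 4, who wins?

C

B: 13·4 + 40·2 + 20·2 + 51·2 + 32·3 + 15·2 = 400
C: 13·2 + 40·3 + 20·1 + 51·4 + 32·2 + 15·3 = 479
A: 13·3 + 40·4 + 20·4 + 51·1 + 32·4 + 15·1 = 473
D: 13·1 + 40·1 + 20·3 + 51·3 + 32·1 + 15·4 = 358
C has the highest Borda score (479).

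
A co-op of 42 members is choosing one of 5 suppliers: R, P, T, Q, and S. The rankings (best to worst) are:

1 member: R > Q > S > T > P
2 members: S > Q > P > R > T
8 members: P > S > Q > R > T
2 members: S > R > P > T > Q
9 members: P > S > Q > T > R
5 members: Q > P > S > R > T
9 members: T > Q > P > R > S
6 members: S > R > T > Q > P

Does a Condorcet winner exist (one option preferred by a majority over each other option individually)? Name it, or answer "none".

Checking pairwise contests:
P beats R 33–9.
Q beats P 23–19.
R beats T 24–18.
S beats Q 27–15.
P beats S 31–11.
Every option loses at least one head-to-head, so there is no Condorcet winner.

none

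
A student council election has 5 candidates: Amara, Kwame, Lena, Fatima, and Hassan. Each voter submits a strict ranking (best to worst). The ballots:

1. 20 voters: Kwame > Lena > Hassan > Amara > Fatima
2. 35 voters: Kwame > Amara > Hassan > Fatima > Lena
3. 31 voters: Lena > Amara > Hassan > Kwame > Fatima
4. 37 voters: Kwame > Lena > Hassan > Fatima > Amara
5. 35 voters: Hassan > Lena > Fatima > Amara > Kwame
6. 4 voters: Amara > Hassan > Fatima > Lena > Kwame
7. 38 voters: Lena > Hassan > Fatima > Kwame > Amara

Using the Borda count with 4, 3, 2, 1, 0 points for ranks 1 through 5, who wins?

Lena

Amara: 20·1 + 35·3 + 31·3 + 37·0 + 35·1 + 4·4 + 38·0 = 269
Kwame: 20·4 + 35·4 + 31·1 + 37·4 + 35·0 + 4·0 + 38·1 = 437
Lena: 20·3 + 35·0 + 31·4 + 37·3 + 35·3 + 4·1 + 38·4 = 556
Fatima: 20·0 + 35·1 + 31·0 + 37·1 + 35·2 + 4·2 + 38·2 = 226
Hassan: 20·2 + 35·2 + 31·2 + 37·2 + 35·4 + 4·3 + 38·3 = 512
Lena has the highest Borda score (556).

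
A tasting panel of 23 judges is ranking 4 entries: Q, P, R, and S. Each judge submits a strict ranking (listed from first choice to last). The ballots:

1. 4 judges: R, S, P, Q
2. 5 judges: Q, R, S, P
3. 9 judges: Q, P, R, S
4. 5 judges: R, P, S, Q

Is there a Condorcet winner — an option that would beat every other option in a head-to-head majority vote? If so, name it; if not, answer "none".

Q

Q vs P: 14–9 for Q.
Q vs R: 14–9 for Q.
Q vs S: 14–9 for Q.
Q beats every other option head-to-head.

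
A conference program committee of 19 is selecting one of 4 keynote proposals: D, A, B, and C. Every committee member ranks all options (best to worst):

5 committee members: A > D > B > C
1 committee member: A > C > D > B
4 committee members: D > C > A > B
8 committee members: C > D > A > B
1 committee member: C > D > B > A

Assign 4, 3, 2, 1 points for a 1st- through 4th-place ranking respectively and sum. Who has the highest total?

D

D: 5·3 + 1·2 + 4·4 + 8·3 + 1·3 = 60
A: 5·4 + 1·4 + 4·2 + 8·2 + 1·1 = 49
B: 5·2 + 1·1 + 4·1 + 8·1 + 1·2 = 25
C: 5·1 + 1·3 + 4·3 + 8·4 + 1·4 = 56
D has the highest Borda score (60).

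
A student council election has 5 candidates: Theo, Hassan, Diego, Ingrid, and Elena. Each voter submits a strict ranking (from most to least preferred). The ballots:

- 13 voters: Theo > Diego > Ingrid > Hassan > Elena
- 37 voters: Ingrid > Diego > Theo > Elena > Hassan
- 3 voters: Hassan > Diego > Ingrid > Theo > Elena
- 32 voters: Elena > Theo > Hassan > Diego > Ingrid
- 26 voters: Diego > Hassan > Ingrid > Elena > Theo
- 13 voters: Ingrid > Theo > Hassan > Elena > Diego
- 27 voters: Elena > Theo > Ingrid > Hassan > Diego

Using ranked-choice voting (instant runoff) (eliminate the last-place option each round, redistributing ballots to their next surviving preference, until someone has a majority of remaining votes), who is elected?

Ingrid

Round 1: Theo 13, Hassan 3, Diego 26, Ingrid 50, Elena 59. Eliminate Hassan.
Round 2: Theo 13, Diego 29, Ingrid 50, Elena 59. Eliminate Theo.
Round 3: Diego 42, Ingrid 50, Elena 59. Eliminate Diego.
Round 4: Ingrid 92, Elena 59. Ingrid has a majority.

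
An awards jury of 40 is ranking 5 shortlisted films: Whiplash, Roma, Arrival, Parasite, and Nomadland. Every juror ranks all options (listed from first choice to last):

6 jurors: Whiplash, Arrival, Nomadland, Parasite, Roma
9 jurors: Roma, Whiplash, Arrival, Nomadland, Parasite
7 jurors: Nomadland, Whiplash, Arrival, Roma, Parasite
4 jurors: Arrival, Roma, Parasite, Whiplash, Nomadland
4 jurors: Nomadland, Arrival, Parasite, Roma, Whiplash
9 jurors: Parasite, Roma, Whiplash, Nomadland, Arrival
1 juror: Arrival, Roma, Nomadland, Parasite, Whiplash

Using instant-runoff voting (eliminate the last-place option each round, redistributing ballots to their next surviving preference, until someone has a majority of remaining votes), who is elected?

Roma

Round 1: Whiplash 6, Roma 9, Arrival 5, Parasite 9, Nomadland 11. Eliminate Arrival.
Round 2: Whiplash 6, Roma 14, Parasite 9, Nomadland 11. Eliminate Whiplash.
Round 3: Roma 14, Parasite 9, Nomadland 17. Eliminate Parasite.
Round 4: Roma 23, Nomadland 17. Roma has a majority.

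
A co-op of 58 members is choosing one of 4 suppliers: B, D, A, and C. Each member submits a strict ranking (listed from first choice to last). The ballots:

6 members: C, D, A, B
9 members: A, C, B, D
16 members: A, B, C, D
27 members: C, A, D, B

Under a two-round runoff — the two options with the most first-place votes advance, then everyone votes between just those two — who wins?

C

Round 1 first-place votes: B 0, D 0, A 25, C 33.
C and A advance.
Runoff: C is preferred to A by 33 voters; A by 25.
C wins the runoff.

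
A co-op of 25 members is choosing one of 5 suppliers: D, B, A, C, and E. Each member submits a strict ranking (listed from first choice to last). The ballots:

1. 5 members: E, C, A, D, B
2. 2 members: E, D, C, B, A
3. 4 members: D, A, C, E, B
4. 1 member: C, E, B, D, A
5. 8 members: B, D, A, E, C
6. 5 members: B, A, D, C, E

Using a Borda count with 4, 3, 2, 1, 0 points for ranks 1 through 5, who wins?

D: 5·1 + 2·3 + 4·4 + 1·1 + 8·3 + 5·2 = 62
B: 5·0 + 2·1 + 4·0 + 1·2 + 8·4 + 5·4 = 56
A: 5·2 + 2·0 + 4·3 + 1·0 + 8·2 + 5·3 = 53
C: 5·3 + 2·2 + 4·2 + 1·4 + 8·0 + 5·1 = 36
E: 5·4 + 2·4 + 4·1 + 1·3 + 8·1 + 5·0 = 43
D has the highest Borda score (62).

D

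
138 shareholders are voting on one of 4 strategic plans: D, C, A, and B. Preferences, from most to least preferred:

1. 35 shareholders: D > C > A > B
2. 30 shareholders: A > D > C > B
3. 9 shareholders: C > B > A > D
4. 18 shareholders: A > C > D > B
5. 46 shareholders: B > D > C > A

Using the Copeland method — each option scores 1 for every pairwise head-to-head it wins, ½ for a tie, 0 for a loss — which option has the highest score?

D

D: beats C, A, and B → score 3.
C: beats A and B; loses to D → score 2.
A: beats B; loses to D and C → score 1.
B: loses to D, C, and A → score 0.
D has the best pairwise record.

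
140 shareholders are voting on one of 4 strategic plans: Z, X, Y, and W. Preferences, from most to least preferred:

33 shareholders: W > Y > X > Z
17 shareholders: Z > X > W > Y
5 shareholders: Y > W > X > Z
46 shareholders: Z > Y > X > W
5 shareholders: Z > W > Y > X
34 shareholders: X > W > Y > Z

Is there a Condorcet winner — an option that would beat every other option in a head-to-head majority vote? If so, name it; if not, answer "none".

none

Checking pairwise contests:
X beats Z 72–68.
Y beats X 89–51.
W beats Y 89–51.
X beats W 97–43.
Every option loses at least one head-to-head, so there is no Condorcet winner.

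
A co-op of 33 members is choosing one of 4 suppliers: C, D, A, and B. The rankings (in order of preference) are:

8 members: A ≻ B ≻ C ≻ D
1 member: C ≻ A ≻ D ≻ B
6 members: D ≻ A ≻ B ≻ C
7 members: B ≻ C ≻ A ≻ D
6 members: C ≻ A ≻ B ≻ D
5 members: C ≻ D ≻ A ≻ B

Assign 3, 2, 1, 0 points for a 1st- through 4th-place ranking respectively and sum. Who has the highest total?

A

C: 8·1 + 1·3 + 6·0 + 7·2 + 6·3 + 5·3 = 58
D: 8·0 + 1·1 + 6·3 + 7·0 + 6·0 + 5·2 = 29
A: 8·3 + 1·2 + 6·2 + 7·1 + 6·2 + 5·1 = 62
B: 8·2 + 1·0 + 6·1 + 7·3 + 6·1 + 5·0 = 49
A has the highest Borda score (62).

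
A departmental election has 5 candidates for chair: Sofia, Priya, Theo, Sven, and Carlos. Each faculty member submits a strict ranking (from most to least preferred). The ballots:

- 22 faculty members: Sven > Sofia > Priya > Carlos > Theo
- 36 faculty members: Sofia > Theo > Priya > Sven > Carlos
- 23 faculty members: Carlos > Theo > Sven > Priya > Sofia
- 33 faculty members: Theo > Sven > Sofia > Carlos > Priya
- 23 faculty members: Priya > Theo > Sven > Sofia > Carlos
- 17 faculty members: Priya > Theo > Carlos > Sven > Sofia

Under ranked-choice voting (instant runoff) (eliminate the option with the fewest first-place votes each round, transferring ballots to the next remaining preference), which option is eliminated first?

Sven

Round 1: Sofia 36, Priya 40, Theo 33, Sven 22, Carlos 23. Eliminate Sven.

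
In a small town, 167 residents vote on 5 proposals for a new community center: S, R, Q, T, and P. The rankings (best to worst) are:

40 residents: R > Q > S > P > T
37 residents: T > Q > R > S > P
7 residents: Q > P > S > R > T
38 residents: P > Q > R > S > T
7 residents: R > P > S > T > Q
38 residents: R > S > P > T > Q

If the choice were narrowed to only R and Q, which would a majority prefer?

R

Voters preferring R to Q: 85; preferring Q to R: 82.
R wins the head-to-head.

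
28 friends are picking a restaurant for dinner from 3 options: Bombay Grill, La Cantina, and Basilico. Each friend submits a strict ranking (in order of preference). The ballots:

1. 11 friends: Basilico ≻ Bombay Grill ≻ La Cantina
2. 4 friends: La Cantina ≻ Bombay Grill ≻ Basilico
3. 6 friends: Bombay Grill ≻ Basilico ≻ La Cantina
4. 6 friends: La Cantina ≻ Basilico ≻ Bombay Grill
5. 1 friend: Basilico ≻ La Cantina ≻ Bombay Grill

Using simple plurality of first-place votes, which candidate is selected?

First-place votes: Bombay Grill 6, La Cantina 10, Basilico 12.
Basilico has the most first-place votes.

Basilico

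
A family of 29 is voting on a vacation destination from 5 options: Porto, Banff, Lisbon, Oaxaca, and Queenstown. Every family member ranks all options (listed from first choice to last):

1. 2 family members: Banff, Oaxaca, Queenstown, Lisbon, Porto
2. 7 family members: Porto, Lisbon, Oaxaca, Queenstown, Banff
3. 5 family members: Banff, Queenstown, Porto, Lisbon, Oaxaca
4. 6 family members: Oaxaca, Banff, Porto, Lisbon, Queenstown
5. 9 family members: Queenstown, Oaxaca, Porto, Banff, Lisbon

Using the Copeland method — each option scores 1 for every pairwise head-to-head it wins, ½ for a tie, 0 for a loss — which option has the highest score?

Oaxaca

Porto: beats Banff and Lisbon; loses to Oaxaca and Queenstown → score 2.
Banff: beats Lisbon; loses to Porto, Oaxaca, and Queenstown → score 1.
Lisbon: loses to Porto, Banff, Oaxaca, and Queenstown → score 0.
Oaxaca: beats Porto, Banff, Lisbon, and Queenstown → score 4.
Queenstown: beats Porto, Banff, and Lisbon; loses to Oaxaca → score 3.
Oaxaca has the best pairwise record.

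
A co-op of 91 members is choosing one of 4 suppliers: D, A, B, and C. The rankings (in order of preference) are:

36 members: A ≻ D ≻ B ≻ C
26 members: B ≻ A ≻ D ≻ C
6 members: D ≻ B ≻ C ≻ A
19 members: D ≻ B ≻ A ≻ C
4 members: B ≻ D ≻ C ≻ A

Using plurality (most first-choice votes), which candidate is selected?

A

First-place votes: D 25, A 36, B 30, C 0.
A has the most first-place votes.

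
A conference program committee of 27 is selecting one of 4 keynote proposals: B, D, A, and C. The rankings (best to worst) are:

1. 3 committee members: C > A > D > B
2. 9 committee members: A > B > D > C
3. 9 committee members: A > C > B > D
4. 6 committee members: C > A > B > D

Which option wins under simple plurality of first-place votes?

First-place votes: B 0, D 0, A 18, C 9.
A has the most first-place votes.

A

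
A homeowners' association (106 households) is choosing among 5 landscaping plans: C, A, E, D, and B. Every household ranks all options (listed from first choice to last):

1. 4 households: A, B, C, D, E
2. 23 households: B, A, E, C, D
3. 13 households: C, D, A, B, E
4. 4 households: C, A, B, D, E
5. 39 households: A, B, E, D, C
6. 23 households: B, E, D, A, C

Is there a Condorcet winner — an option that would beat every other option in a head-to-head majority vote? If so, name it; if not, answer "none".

A vs C: 89–17 for A.
A vs E: 83–23 for A.
A vs D: 70–36 for A.
A vs B: 60–46 for A.
A beats every other option head-to-head.

A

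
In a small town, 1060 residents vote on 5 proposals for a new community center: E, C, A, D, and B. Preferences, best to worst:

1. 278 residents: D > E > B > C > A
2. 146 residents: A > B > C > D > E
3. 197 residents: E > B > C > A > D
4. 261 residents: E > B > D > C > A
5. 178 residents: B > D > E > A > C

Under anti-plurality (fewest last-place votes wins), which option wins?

B

Last-place votes: E 146, C 178, A 539, D 197, B 0.
B is ranked last by the fewest voters, so B wins.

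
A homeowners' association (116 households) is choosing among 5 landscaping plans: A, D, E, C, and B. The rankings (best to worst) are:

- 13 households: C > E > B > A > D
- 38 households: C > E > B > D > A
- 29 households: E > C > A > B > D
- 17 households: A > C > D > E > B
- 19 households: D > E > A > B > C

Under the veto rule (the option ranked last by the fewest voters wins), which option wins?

Last-place votes: A 38, D 42, E 0, C 19, B 17.
E is ranked last by the fewest voters, so E wins.

E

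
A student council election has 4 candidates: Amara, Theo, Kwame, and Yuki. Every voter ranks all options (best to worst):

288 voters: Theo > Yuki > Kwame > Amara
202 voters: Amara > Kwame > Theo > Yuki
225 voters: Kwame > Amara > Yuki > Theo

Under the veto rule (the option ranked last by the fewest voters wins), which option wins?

Kwame

Last-place votes: Amara 288, Theo 225, Kwame 0, Yuki 202.
Kwame is ranked last by the fewest voters, so Kwame wins.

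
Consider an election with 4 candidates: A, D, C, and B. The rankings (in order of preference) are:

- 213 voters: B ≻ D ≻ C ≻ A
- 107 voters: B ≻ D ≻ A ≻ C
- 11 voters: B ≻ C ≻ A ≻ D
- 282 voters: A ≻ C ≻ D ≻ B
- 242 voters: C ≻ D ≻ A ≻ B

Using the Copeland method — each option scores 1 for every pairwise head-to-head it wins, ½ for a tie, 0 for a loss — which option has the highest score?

C

A: beats B; loses to D and C → score 1.
D: beats A and B; loses to C → score 2.
C: beats A, D, and B → score 3.
B: loses to A, D, and C → score 0.
C has the best pairwise record.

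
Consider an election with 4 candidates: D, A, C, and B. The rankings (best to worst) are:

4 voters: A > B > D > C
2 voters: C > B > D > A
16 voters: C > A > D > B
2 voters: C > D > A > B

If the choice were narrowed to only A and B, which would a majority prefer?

Voters preferring A to B: 22; preferring B to A: 2.
A wins the head-to-head.

A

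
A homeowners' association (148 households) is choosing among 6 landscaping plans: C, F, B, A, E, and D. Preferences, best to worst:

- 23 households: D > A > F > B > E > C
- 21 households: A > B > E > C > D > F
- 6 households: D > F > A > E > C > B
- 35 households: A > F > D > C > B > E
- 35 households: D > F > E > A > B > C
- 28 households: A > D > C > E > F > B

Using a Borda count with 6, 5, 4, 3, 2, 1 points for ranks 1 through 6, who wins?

A

C: 23·1 + 21·3 + 6·2 + 35·3 + 35·1 + 28·4 = 350
F: 23·4 + 21·1 + 6·5 + 35·5 + 35·5 + 28·2 = 549
B: 23·3 + 21·5 + 6·1 + 35·2 + 35·2 + 28·1 = 348
A: 23·5 + 21·6 + 6·4 + 35·6 + 35·3 + 28·6 = 748
E: 23·2 + 21·4 + 6·3 + 35·1 + 35·4 + 28·3 = 407
D: 23·6 + 21·2 + 6·6 + 35·4 + 35·6 + 28·5 = 706
A has the highest Borda score (748).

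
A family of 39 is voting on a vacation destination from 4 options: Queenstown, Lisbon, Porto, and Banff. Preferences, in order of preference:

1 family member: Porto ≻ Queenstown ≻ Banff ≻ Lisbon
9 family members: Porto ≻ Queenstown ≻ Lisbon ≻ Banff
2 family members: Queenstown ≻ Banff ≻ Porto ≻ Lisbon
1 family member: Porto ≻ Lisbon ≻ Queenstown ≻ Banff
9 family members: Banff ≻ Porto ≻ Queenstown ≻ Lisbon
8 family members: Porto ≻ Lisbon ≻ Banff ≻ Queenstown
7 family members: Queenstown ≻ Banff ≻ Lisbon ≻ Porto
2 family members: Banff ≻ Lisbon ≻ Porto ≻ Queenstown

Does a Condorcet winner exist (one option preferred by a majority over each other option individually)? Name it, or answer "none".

none

Checking pairwise contests:
Porto beats Queenstown 30–9.
Queenstown beats Lisbon 28–11.
Banff beats Porto 20–19.
Queenstown beats Banff 20–19.
Every option loses at least one head-to-head, so there is no Condorcet winner.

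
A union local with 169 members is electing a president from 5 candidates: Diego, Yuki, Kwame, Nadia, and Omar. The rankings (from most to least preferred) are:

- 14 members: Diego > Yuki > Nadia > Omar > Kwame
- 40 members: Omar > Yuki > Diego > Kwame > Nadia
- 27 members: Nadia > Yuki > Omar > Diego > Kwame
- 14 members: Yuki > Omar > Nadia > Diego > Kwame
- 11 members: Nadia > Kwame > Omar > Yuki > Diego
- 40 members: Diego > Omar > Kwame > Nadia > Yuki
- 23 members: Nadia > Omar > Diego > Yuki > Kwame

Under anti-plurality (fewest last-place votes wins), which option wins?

Last-place votes: Diego 11, Yuki 40, Kwame 78, Nadia 40, Omar 0.
Omar is ranked last by the fewest voters, so Omar wins.

Omar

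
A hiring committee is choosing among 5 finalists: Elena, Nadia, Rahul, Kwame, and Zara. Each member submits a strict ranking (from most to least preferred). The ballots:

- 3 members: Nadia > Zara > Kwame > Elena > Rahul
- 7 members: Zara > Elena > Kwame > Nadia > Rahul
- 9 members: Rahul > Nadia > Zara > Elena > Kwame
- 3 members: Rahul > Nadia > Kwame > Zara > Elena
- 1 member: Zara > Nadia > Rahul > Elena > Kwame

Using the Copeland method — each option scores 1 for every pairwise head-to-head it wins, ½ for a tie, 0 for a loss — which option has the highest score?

Rahul

Elena: beats Kwame; loses to Nadia, Rahul, and Zara → score 1.
Nadia: beats Elena, Kwame, and Zara; loses to Rahul → score 3.
Rahul: beats Elena, Nadia, Kwame, and Zara → score 4.
Kwame: loses to Elena, Nadia, Rahul, and Zara → score 0.
Zara: beats Elena and Kwame; loses to Nadia and Rahul → score 2.
Rahul has the best pairwise record.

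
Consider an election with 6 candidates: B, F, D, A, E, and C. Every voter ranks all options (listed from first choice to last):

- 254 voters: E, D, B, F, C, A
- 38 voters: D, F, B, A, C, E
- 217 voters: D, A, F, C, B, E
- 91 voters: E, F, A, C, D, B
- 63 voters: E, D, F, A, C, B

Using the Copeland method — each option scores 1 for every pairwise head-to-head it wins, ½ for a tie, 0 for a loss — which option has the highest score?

B: loses to F, D, A, E, and C → score 0.
F: beats B, A, and C; loses to D and E → score 3.
D: beats B, F, A, and C; loses to E → score 4.
A: beats B and C; loses to F, D, and E → score 2.
E: beats B, F, D, A, and C → score 5.
C: beats B; loses to F, D, A, and E → score 1.
E has the best pairwise record.

E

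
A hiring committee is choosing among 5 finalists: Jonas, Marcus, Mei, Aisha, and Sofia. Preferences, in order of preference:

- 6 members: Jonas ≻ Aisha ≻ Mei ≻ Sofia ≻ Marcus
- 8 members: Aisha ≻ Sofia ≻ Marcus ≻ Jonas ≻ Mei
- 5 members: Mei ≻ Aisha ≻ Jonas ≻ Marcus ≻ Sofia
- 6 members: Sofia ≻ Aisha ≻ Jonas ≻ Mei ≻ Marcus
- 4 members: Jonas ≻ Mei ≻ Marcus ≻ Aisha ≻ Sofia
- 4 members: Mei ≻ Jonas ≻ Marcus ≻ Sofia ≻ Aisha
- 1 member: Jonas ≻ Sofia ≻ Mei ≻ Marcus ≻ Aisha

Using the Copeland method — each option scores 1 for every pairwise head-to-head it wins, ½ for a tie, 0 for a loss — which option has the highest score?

Jonas: beats Marcus, Mei, and Sofia; loses to Aisha → score 3.
Marcus: loses to Jonas, Mei, Aisha, and Sofia → score 0.
Mei: beats Marcus and Sofia; loses to Jonas and Aisha → score 2.
Aisha: beats Jonas, Marcus, Mei, and Sofia → score 4.
Sofia: beats Marcus; loses to Jonas, Mei, and Aisha → score 1.
Aisha has the best pairwise record.

Aisha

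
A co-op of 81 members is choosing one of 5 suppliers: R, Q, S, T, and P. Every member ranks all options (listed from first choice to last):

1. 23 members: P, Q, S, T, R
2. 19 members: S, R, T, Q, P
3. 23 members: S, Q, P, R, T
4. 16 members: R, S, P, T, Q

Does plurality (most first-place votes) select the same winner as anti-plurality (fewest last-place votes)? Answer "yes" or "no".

Plurality — first-place votes: R 16, Q 0, S 42, T 0, P 23. Winner: S.
Anti-plurality — last-place votes: R 23, Q 16, S 0, T 23, P 19. Winner: S.
The two methods agree.

yes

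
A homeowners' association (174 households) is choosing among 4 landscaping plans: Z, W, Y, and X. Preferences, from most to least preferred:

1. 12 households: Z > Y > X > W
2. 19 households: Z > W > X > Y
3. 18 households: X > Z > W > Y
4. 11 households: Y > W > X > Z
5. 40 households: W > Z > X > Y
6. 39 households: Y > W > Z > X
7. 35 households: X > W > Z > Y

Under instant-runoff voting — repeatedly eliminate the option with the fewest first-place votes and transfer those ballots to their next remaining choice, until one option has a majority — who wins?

W

Round 1: Z 31, W 40, Y 50, X 53. Eliminate Z.
Round 2: W 59, Y 62, X 53. Eliminate X.
Round 3: W 112, Y 62. W has a majority.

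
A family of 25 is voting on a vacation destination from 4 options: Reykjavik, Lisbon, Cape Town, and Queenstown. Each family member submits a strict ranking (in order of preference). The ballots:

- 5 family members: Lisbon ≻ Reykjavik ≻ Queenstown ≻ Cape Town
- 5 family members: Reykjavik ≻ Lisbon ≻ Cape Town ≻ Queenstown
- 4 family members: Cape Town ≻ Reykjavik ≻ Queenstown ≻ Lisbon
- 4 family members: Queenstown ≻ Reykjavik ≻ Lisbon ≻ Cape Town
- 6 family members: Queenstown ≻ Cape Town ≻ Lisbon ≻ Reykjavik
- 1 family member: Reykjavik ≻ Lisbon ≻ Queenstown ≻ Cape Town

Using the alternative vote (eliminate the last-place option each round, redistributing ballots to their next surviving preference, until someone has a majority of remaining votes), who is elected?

Round 1: Reykjavik 6, Lisbon 5, Cape Town 4, Queenstown 10. Eliminate Cape Town.
Round 2: Reykjavik 10, Lisbon 5, Queenstown 10. Eliminate Lisbon.
Round 3: Reykjavik 15, Queenstown 10. Reykjavik has a majority.

Reykjavik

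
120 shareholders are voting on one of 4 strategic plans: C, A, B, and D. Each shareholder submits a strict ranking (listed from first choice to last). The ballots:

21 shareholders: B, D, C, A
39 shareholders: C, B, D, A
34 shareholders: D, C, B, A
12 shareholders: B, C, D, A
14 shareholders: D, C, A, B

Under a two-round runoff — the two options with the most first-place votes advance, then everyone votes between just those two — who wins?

D

Round 1 first-place votes: C 39, A 0, B 33, D 48.
D and C advance.
Runoff: D is preferred to C by 69 voters; C by 51.
D wins the runoff.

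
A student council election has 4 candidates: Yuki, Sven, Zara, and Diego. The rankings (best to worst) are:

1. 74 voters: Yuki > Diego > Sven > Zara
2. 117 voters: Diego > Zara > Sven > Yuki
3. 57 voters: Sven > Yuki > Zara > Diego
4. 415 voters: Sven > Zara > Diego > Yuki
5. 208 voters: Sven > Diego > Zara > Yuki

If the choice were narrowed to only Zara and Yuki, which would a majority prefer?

Zara

Voters preferring Zara to Yuki: 740; preferring Yuki to Zara: 131.
Zara wins the head-to-head.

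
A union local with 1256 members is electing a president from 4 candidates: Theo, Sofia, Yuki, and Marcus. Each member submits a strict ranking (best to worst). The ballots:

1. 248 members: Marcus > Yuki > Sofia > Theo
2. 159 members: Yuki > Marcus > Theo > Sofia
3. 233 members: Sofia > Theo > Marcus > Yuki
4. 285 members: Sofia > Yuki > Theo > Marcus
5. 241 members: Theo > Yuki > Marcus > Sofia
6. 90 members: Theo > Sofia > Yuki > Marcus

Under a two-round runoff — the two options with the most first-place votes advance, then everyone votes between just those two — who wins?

Sofia

Round 1 first-place votes: Theo 331, Sofia 518, Yuki 159, Marcus 248.
Sofia and Theo advance.
Runoff: Sofia is preferred to Theo by 766 voters; Theo by 490.
Sofia wins the runoff.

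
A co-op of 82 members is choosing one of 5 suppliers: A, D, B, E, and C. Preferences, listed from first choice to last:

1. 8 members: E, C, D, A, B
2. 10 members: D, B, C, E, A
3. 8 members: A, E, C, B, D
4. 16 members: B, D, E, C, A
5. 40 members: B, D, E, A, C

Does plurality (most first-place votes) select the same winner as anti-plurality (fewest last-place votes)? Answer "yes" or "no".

no

Plurality — first-place votes: A 8, D 10, B 56, E 8, C 0. Winner: B.
Anti-plurality — last-place votes: A 26, D 8, B 8, E 0, C 40. Winner: E.
The two methods disagree.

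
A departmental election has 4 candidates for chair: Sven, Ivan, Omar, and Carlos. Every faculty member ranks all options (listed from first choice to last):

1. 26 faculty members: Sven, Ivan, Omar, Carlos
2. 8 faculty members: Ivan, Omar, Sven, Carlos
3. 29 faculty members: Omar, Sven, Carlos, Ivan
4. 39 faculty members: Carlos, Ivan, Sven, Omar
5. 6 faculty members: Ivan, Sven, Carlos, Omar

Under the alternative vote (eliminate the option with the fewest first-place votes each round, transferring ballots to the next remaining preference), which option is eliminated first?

Ivan

Round 1: Sven 26, Ivan 14, Omar 29, Carlos 39. Eliminate Ivan.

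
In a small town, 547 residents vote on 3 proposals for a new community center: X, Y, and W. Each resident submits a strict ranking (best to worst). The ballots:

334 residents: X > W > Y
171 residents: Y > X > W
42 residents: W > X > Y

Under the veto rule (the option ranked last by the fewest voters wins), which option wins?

Last-place votes: X 0, Y 376, W 171.
X is ranked last by the fewest voters, so X wins.

X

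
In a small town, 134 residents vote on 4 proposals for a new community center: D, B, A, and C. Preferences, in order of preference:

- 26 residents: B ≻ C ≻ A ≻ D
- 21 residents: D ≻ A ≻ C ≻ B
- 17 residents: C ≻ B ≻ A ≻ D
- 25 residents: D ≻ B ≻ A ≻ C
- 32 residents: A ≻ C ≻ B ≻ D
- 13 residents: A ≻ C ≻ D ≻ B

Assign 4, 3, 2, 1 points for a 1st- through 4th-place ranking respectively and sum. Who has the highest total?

D: 26·1 + 21·4 + 17·1 + 25·4 + 32·1 + 13·2 = 285
B: 26·4 + 21·1 + 17·3 + 25·3 + 32·2 + 13·1 = 328
A: 26·2 + 21·3 + 17·2 + 25·2 + 32·4 + 13·4 = 379
C: 26·3 + 21·2 + 17·4 + 25·1 + 32·3 + 13·3 = 348
A has the highest Borda score (379).

A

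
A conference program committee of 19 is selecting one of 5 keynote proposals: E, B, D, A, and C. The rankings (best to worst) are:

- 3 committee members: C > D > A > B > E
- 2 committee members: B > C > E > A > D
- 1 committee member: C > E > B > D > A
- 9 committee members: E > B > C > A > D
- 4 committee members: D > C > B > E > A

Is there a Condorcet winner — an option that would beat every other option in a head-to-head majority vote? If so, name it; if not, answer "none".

Checking pairwise contests:
C beats E 10–9.
E beats B 10–9.
E beats D 12–7.
E beats A 16–3.
B beats C 11–8.
Every option loses at least one head-to-head, so there is no Condorcet winner.

none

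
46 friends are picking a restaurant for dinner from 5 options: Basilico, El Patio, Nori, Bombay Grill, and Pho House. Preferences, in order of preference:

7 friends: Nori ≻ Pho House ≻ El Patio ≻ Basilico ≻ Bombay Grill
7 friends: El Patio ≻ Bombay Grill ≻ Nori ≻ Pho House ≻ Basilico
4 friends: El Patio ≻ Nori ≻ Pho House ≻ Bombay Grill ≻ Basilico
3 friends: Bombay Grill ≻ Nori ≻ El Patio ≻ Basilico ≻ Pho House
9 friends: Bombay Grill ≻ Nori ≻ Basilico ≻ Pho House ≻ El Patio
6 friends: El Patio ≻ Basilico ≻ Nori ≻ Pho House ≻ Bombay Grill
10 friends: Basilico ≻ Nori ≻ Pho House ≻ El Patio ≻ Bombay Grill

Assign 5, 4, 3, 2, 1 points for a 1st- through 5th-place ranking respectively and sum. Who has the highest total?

Nori

Basilico: 7·2 + 7·1 + 4·1 + 3·2 + 9·3 + 6·4 + 10·5 = 132
El Patio: 7·3 + 7·5 + 4·5 + 3·3 + 9·1 + 6·5 + 10·2 = 144
Nori: 7·5 + 7·3 + 4·4 + 3·4 + 9·4 + 6·3 + 10·4 = 178
Bombay Grill: 7·1 + 7·4 + 4·2 + 3·5 + 9·5 + 6·1 + 10·1 = 119
Pho House: 7·4 + 7·2 + 4·3 + 3·1 + 9·2 + 6·2 + 10·3 = 117
Nori has the highest Borda score (178).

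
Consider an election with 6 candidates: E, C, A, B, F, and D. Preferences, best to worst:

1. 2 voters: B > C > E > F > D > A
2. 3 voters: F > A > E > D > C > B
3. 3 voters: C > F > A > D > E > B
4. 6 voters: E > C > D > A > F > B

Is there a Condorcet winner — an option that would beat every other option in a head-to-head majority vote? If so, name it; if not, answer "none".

E vs C: 9–5 for E.
E vs A: 8–6 for E.
E vs B: 12–2 for E.
E vs F: 8–6 for E.
E vs D: 11–3 for E.
E beats every other option head-to-head.

E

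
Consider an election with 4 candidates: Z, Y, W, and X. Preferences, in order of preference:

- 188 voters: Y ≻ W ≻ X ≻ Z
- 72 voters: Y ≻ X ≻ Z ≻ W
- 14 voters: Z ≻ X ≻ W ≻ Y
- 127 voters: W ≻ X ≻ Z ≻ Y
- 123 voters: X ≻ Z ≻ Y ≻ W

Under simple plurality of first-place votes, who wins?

First-place votes: Z 14, Y 260, W 127, X 123.
Y has the most first-place votes.

Y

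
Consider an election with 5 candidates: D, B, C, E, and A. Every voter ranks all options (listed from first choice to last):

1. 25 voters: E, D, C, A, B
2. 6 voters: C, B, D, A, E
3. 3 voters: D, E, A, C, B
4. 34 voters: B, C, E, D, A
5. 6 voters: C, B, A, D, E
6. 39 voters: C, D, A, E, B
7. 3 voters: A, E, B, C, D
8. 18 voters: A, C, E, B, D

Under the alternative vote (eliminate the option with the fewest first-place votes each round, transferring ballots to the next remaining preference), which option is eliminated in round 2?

A

Round 1: D 3, B 34, C 51, E 25, A 21. Eliminate D.
Round 2: B 34, C 51, E 28, A 21. Eliminate A.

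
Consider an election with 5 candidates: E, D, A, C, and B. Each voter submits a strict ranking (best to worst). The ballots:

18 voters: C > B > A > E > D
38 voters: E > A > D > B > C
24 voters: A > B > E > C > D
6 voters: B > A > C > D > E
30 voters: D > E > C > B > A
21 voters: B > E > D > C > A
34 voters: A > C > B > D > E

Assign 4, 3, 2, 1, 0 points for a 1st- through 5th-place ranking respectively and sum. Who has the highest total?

A

E: 18·1 + 38·4 + 24·2 + 6·0 + 30·3 + 21·3 + 34·0 = 371
D: 18·0 + 38·2 + 24·0 + 6·1 + 30·4 + 21·2 + 34·1 = 278
A: 18·2 + 38·3 + 24·4 + 6·3 + 30·0 + 21·0 + 34·4 = 400
C: 18·4 + 38·0 + 24·1 + 6·2 + 30·2 + 21·1 + 34·3 = 291
B: 18·3 + 38·1 + 24·3 + 6·4 + 30·1 + 21·4 + 34·2 = 370
A has the highest Borda score (400).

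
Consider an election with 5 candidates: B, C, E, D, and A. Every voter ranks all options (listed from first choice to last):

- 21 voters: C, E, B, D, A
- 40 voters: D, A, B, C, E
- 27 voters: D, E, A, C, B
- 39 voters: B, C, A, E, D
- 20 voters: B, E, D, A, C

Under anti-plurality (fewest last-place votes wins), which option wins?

Last-place votes: B 27, C 20, E 40, D 39, A 21.
C is ranked last by the fewest voters, so C wins.

C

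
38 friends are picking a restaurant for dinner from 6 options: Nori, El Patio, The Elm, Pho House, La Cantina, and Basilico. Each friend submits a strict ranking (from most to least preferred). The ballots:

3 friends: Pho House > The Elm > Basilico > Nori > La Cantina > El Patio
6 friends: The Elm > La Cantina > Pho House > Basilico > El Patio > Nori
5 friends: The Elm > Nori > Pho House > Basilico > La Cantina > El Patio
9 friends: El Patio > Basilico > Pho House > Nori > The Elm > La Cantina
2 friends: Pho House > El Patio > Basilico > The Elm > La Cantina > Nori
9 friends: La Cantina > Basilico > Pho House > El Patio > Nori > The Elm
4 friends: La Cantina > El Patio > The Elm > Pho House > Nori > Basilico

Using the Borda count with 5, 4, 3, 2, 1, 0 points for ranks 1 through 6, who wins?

Nori: 3·2 + 6·0 + 5·4 + 9·2 + 2·0 + 9·1 + 4·1 = 57
El Patio: 3·0 + 6·1 + 5·0 + 9·5 + 2·4 + 9·2 + 4·4 = 93
The Elm: 3·4 + 6·5 + 5·5 + 9·1 + 2·2 + 9·0 + 4·3 = 92
Pho House: 3·5 + 6·3 + 5·3 + 9·3 + 2·5 + 9·3 + 4·2 = 120
La Cantina: 3·1 + 6·4 + 5·1 + 9·0 + 2·1 + 9·5 + 4·5 = 99
Basilico: 3·3 + 6·2 + 5·2 + 9·4 + 2·3 + 9·4 + 4·0 = 109
Pho House has the highest Borda score (120).

Pho House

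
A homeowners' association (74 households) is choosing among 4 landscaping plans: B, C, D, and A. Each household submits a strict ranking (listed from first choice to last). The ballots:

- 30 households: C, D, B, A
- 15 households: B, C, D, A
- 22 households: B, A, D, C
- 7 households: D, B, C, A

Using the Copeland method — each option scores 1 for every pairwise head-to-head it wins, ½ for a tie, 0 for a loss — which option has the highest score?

B

B: beats C and A; ties D → score 2.5.
C: beats D and A; loses to B → score 2.
D: beats A; ties B; loses to C → score 1.5.
A: loses to B, C, and D → score 0.
B has the best pairwise record.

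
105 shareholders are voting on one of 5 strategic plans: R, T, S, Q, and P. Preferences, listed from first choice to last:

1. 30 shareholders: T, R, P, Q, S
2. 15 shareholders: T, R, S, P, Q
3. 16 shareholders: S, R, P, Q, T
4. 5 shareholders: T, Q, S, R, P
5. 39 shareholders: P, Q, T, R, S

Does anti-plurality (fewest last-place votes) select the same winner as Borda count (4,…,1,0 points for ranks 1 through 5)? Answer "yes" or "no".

no

Anti-plurality — last-place votes: R 0, T 16, S 69, Q 15, P 5. Winner: R.
Borda — scores: R 227, T 278, S 104, Q 178, P 263. Winner: T.
The two methods disagree.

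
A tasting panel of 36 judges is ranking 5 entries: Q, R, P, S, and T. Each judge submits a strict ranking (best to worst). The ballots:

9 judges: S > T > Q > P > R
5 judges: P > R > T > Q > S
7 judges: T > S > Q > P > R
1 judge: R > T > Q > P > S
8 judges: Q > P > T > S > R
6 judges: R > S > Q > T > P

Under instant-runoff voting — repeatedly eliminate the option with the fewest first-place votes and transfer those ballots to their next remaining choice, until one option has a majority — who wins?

S

Round 1: Q 8, R 7, P 5, S 9, T 7. Eliminate P.
Round 2: Q 8, R 12, S 9, T 7. Eliminate T.
Round 3: Q 8, R 12, S 16. Eliminate Q.
Round 4: R 12, S 24. S has a majority.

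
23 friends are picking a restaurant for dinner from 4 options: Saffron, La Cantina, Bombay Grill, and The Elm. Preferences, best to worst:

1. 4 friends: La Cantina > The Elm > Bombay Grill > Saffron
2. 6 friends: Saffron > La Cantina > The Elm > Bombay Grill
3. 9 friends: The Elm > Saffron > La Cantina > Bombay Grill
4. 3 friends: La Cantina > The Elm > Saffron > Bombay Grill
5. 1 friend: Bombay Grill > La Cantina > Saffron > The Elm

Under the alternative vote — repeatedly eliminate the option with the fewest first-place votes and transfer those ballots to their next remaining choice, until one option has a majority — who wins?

Round 1: Saffron 6, La Cantina 7, Bombay Grill 1, The Elm 9. Eliminate Bombay Grill.
Round 2: Saffron 6, La Cantina 8, The Elm 9. Eliminate Saffron.
Round 3: La Cantina 14, The Elm 9. La Cantina has a majority.

La Cantina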